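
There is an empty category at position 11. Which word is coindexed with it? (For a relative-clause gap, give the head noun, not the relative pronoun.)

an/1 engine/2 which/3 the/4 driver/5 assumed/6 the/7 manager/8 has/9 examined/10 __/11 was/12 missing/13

The gap at 11 is the object of "examined", inside a relative clause.
The relative pronoun is "which" (word 3); it is bound by the head noun immediately before it.
Its filler is the head noun "engine", at word 2.

2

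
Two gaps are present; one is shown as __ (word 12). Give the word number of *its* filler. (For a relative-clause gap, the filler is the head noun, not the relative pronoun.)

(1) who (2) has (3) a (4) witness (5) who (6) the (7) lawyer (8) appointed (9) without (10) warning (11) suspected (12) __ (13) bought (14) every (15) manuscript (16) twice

1

The marked gap is the subject of "bought".
Its filler is the fronted wh-phrase "who", at word 1.
(The other dependency links word 4 to a gap after word 8.)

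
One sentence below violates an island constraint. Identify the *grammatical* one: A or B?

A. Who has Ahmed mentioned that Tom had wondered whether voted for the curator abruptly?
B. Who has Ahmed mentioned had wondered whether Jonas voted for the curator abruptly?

In A, the wh-phrase is extracted from inside a wh-island (introduced by "whether"), which blocks movement.
In B, the extraction path crosses only that-complement boundaries, which are transparent.
So B is grammatical.

B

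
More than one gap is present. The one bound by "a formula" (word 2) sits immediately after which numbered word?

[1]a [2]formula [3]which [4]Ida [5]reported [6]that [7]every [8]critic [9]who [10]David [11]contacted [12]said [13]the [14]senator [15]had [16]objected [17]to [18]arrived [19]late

17

The displaced element is "a formula" (word 2).
It is linked across 2 clause boundaries (that → Ø).
It functions as the object of the preposition "to" of "objected", so the gap sits immediately after word 17 ("to").
Base order: Ida reported that every critic who David contacted said the senator had objected to a formula.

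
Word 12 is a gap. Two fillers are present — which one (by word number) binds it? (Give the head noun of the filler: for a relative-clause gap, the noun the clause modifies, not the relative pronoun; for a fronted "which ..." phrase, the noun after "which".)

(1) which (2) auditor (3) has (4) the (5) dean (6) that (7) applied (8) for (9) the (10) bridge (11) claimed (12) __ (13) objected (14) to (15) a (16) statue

The marked gap is the subject of "objected".
Its filler is the fronted wh-phrase "which auditor", at word 2.
(The other dependency links word 5 to a gap after word 6.)

2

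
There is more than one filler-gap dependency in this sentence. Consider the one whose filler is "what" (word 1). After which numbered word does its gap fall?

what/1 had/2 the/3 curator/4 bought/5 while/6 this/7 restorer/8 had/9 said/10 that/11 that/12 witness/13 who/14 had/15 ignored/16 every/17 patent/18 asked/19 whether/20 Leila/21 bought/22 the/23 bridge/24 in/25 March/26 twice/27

The displaced element is "what" (word 1).
It functions as the direct object of "bought", so the gap sits immediately after word 5 ("bought").
Base order: The curator had bought what while this restorer had said that that witness who had ignored every patent asked whether Leila bought the bridge in March twice.

5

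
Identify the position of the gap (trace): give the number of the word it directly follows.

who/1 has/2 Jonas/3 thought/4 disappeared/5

4

The displaced element is "who" (word 1).
It is linked across 1 clause boundary (Ø).
It functions as the subject of "disappeared", so the gap sits immediately after word 4 ("thought").
Base order: Jonas has thought that who disappeared.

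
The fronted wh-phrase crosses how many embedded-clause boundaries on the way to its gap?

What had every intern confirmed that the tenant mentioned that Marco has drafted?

2

"what" is extracted from the object of "drafted".
Boundaries crossed, outermost first: [that], [that] — 2 in total.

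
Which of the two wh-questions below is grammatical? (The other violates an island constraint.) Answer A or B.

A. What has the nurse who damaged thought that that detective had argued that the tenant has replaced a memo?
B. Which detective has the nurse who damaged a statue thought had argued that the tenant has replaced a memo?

In A, the wh-phrase is extracted from inside a complex-NP island (relative clause) (introduced by "who"), which blocks movement.
In B, the extraction path crosses only that-complement boundaries, which are transparent.
So B is grammatical.

B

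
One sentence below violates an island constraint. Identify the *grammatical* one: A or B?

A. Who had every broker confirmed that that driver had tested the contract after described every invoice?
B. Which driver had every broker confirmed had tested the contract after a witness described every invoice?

B

In A, the wh-phrase is extracted from inside an adjunct island (introduced by "after"), which blocks movement.
In B, the extraction path crosses only that-complement boundaries, which are transparent.
So B is grammatical.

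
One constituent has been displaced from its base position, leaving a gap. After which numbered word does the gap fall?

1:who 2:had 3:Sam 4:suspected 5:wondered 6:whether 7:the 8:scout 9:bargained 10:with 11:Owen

The displaced element is "who" (word 1).
It is linked across 1 clause boundary (Ø).
It functions as the subject of "wondered", so the gap sits immediately after word 4 ("suspected").
Base order: Sam had suspected who wondered whether the scout bargained with Owen.

4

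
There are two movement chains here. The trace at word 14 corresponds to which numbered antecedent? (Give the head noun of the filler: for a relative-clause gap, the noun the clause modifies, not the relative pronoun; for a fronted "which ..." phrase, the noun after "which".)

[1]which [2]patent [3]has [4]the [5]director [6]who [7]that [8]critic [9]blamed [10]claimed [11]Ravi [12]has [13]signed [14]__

The marked gap is the direct object of "signed".
Its filler is the fronted wh-phrase "which patent", at word 2.
(The other dependency links word 5 to a gap after word 9.)

2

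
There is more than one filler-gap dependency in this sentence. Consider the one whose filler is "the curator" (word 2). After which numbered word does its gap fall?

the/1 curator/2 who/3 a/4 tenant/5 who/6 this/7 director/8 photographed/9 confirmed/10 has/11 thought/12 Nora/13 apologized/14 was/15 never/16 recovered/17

10

The displaced element is "the curator" (word 2).
It is linked across 1 clause boundary (Ø).
It functions as the subject of "thought", so the gap sits immediately after word 10 ("confirmed").
Base order: A tenant who this director photographed confirmed that the curator has thought Nora apologized.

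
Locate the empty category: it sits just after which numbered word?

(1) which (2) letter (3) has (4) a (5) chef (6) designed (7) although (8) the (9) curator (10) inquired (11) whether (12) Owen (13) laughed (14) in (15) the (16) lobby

The displaced element is "which letter" (word 2).
It functions as the direct object of "designed", so the gap sits immediately after word 6 ("designed").
Base order: A chef has designed which letter although the curator inquired whether Owen laughed in the lobby.

6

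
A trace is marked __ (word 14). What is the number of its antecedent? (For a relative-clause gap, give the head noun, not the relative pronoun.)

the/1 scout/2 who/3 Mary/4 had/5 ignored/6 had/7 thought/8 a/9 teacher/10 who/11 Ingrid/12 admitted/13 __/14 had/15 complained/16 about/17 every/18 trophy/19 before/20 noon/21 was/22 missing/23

10

The gap at 14 is the subject of "complained", inside a relative clause.
The relative pronoun is "who" (word 11); it is bound by the head noun immediately before it.
Its filler is the head noun "teacher", at word 10.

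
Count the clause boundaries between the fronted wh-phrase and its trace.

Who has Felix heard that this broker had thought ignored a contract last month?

2

"who" is extracted from the subject of "ignored".
Boundaries crossed, outermost first: [that], [Ø] — 2 in total.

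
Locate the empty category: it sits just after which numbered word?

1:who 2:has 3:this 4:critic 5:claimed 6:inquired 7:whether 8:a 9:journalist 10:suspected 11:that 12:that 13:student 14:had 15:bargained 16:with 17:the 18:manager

The displaced element is "who" (word 1).
It is linked across 1 clause boundary (Ø).
It functions as the subject of "inquired", so the gap sits immediately after word 5 ("claimed").
Base order: This critic has claimed that who inquired whether a journalist suspected that that student had bargained with the manager.

5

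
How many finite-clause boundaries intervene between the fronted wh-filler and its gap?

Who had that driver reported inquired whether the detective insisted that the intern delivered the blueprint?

"who" is extracted from the subject of "inquired".
Boundaries crossed, outermost first: [Ø] — 1 in total.

1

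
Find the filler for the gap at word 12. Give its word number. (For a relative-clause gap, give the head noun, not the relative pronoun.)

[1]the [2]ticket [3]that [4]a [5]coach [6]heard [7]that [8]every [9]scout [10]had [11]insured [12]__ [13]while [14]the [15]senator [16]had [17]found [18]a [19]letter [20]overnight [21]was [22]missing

2

The gap at 12 is the object of "insured", inside a relative clause.
The relative pronoun is "that" (word 3); it is bound by the head noun immediately before it.
Its filler is the head noun "ticket", at word 2.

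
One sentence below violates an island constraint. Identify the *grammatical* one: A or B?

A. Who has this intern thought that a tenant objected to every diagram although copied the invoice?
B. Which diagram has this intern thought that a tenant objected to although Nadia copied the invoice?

B

In A, the wh-phrase is extracted from inside an adjunct island (introduced by "although"), which blocks movement.
In B, the extraction path crosses only that-complement boundaries, which are transparent.
So B is grammatical.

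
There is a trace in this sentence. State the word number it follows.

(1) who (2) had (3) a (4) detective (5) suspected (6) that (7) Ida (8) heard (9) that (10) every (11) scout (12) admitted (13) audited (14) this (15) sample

The displaced element is "who" (word 1).
It is linked across 3 clause boundaries (that → that → Ø).
It functions as the subject of "audited", so the gap sits immediately after word 12 ("admitted").
Base order: A detective had suspected that Ida heard that every scout admitted that who audited this sample.

12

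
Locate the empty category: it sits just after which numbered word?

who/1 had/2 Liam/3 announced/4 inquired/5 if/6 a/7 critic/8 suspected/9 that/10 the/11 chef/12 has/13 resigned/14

The displaced element is "who" (word 1).
It is linked across 1 clause boundary (Ø).
It functions as the subject of "inquired", so the gap sits immediately after word 4 ("announced").
Base order: Liam had announced that who inquired if a critic suspected that the chef has resigned.

4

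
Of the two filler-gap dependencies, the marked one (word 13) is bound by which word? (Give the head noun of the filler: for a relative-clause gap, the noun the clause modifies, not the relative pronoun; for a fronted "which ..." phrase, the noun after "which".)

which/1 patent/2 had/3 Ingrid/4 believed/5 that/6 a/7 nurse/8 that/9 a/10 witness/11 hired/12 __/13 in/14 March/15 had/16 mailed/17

The marked gap is inside the relative clause, the direct object of "hired".
Its filler is the head noun "nurse" (via "that"), at word 8.
(The other dependency links word 2 to a gap after word 17.)

8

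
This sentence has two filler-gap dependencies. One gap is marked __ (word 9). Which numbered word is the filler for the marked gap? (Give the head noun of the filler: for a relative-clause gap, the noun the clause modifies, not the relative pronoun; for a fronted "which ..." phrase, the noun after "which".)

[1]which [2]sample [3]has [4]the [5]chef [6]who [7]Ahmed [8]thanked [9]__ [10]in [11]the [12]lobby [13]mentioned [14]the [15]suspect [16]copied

5

The marked gap is inside the relative clause, the direct object of "thanked".
Its filler is the head noun "chef" (via "who"), at word 5.
(The other dependency links word 2 to a gap after word 16.)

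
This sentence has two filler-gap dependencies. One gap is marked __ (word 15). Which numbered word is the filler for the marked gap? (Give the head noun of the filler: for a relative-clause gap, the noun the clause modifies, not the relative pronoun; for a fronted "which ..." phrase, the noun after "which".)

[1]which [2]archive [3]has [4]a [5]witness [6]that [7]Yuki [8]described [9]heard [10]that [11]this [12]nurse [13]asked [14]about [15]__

The marked gap is the object of the preposition "about" of "asked".
Its filler is the fronted wh-phrase "which archive", at word 2.
(The other dependency links word 5 to a gap after word 8.)

2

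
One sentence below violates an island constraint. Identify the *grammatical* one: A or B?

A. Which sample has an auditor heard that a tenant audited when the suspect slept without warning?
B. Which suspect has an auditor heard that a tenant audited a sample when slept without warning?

In B, the wh-phrase is extracted from inside an adjunct island (introduced by "when"), which blocks movement.
In A, the extraction path crosses only that-complement boundaries, which are transparent.
So A is grammatical.

A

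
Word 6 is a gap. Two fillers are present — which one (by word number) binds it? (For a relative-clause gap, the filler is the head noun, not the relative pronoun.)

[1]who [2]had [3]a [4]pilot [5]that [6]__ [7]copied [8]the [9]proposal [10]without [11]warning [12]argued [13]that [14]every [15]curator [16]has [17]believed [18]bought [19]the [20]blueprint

The marked gap is inside the relative clause, the subject of "copied".
Its filler is the head noun "pilot" (via "that"), at word 4.
(The other dependency links word 1 to a gap after word 17.)

4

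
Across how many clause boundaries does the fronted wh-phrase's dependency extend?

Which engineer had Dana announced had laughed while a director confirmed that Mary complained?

1

"which engineer" is extracted from the subject of "laughed".
Boundaries crossed, outermost first: [Ø] — 1 in total.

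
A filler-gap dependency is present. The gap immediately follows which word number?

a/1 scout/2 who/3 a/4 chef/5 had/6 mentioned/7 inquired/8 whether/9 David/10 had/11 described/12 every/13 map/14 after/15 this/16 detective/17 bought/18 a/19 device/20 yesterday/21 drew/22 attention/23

7

The displaced element is "a scout" (word 2).
It is linked across 1 clause boundary (Ø).
It functions as the subject of "inquired", so the gap sits immediately after word 7 ("mentioned").
Base order: A chef had mentioned that a scout inquired whether David had described every map after this detective bought a device yesterday.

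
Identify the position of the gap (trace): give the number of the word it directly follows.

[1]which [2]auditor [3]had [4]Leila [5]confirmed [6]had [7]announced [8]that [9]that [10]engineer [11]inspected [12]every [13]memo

The displaced element is "which auditor" (word 2).
It is linked across 1 clause boundary (Ø).
It functions as the subject of "announced", so the gap sits immediately after word 5 ("confirmed").
Base order: Leila had confirmed that which auditor had announced that that engineer inspected every memo.

5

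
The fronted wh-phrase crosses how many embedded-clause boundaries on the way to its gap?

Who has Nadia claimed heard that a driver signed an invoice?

1

"who" is extracted from the subject of "heard".
Boundaries crossed, outermost first: [Ø] — 1 in total.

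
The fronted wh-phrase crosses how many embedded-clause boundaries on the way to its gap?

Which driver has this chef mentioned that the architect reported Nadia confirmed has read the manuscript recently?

"which driver" is extracted from the subject of "read".
Boundaries crossed, outermost first: [that], [Ø], [Ø] — 3 in total.

3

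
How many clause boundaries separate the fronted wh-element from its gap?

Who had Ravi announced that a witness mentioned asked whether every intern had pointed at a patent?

"who" is extracted from the subject of "asked".
Boundaries crossed, outermost first: [that], [Ø] — 2 in total.

2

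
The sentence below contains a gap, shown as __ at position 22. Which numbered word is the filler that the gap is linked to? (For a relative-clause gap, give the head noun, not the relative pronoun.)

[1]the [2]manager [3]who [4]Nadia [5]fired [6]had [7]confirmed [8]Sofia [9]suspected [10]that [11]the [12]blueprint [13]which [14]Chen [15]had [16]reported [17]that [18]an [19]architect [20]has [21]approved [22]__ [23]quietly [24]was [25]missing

The gap at 22 is the object of "approved", inside a relative clause.
The relative pronoun is "which" (word 13); it is bound by the head noun immediately before it.
Its filler is the head noun "blueprint", at word 12.

12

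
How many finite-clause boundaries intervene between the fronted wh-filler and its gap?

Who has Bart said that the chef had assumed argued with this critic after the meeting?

2

"who" is extracted from the subject of "argued".
Boundaries crossed, outermost first: [that], [Ø] — 2 in total.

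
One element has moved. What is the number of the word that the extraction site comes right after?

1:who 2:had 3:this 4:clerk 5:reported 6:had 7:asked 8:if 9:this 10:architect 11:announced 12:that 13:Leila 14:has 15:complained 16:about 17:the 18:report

5

The displaced element is "who" (word 1).
It is linked across 1 clause boundary (Ø).
It functions as the subject of "asked", so the gap sits immediately after word 5 ("reported").
Base order: This clerk had reported who had asked if this architect announced that Leila has complained about the report.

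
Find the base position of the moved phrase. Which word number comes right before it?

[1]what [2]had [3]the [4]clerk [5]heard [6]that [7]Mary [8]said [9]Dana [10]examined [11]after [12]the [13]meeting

10

The displaced element is "what" (word 1).
It is linked across 2 clause boundaries (that → Ø).
It functions as the direct object of "examined", so the gap sits immediately after word 10 ("examined").
Base order: The clerk had heard that Mary said Dana examined what after the meeting.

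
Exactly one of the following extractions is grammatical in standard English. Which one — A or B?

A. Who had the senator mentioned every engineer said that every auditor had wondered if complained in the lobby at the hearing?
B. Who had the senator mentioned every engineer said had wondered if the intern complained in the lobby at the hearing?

B

In A, the wh-phrase is extracted from inside a wh-island (introduced by "if"), which blocks movement.
In B, the extraction path crosses only that-complement boundaries, which are transparent.
So B is grammatical.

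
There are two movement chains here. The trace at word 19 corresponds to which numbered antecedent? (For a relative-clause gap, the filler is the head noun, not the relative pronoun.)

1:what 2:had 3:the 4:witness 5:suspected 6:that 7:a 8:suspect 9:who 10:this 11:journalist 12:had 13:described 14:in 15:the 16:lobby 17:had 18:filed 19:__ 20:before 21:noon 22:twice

The marked gap is the direct object of "filed".
Its filler is the fronted wh-phrase "what", at word 1.
(The other dependency links word 8 to a gap after word 13.)

1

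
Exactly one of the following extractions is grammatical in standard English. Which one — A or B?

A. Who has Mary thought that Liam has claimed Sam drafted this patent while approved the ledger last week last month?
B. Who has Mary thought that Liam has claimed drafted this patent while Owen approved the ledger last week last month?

In A, the wh-phrase is extracted from inside an adjunct island (introduced by "while"), which blocks movement.
In B, the extraction path crosses only that-complement boundaries, which are transparent.
So B is grammatical.

B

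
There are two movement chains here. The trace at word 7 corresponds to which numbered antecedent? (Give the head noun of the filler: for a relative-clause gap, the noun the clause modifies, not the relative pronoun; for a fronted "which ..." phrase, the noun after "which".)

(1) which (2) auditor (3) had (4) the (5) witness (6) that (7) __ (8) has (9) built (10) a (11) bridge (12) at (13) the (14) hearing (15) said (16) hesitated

The marked gap is inside the relative clause, the subject of "built".
Its filler is the head noun "witness" (via "that"), at word 5.
(The other dependency links word 2 to a gap after word 15.)

5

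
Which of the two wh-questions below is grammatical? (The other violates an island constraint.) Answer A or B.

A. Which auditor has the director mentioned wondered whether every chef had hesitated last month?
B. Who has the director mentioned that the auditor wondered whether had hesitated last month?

A

In B, the wh-phrase is extracted from inside a wh-island (introduced by "whether"), which blocks movement.
In A, the extraction path crosses only that-complement boundaries, which are transparent.
So A is grammatical.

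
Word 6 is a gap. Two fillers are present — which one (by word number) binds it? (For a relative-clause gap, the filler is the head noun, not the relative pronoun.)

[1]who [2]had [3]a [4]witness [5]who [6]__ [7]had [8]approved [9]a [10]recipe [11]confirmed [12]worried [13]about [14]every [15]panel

The marked gap is inside the relative clause, the subject of "approved".
Its filler is the head noun "witness" (via "who"), at word 4.
(The other dependency links word 1 to a gap after word 11.)

4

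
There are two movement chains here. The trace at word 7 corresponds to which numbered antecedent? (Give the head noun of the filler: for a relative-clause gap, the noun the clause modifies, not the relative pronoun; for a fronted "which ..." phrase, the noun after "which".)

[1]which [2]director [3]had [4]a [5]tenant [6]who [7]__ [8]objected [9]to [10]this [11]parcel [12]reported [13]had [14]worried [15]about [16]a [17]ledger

The marked gap is inside the relative clause, the subject of "objected".
Its filler is the head noun "tenant" (via "who"), at word 5.
(The other dependency links word 2 to a gap after word 12.)

5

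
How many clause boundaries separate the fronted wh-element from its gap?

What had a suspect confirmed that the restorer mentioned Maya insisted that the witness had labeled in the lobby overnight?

3

"what" is extracted from the object of "labeled".
Boundaries crossed, outermost first: [that], [Ø], [that] — 3 in total.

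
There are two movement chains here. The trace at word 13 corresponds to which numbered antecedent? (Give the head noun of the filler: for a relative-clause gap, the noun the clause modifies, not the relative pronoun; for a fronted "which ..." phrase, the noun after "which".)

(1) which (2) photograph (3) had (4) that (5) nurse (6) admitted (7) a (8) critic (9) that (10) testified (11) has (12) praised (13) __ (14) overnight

2

The marked gap is the direct object of "praised".
Its filler is the fronted wh-phrase "which photograph", at word 2.
(The other dependency links word 8 to a gap after word 9.)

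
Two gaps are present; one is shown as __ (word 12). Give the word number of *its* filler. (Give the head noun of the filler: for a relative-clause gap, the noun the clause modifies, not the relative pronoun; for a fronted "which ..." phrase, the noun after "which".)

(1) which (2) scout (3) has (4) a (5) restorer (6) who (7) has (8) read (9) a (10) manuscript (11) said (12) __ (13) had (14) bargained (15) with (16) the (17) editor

The marked gap is the subject of "bargained".
Its filler is the fronted wh-phrase "which scout", at word 2.
(The other dependency links word 5 to a gap after word 6.)

2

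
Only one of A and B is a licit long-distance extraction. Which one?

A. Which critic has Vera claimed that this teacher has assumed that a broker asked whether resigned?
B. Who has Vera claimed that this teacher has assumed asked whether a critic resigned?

In A, the wh-phrase is extracted from inside a wh-island (introduced by "whether"), which blocks movement.
In B, the extraction path crosses only that-complement boundaries, which are transparent.
So B is grammatical.

B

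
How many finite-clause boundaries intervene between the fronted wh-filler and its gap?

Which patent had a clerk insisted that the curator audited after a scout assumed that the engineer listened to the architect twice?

1

"which patent" is extracted from the object of "audited".
Boundaries crossed, outermost first: [that] — 1 in total.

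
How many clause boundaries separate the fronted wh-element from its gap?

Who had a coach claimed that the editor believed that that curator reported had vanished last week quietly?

"who" is extracted from the subject of "vanished".
Boundaries crossed, outermost first: [that], [that], [Ø] — 3 in total.

3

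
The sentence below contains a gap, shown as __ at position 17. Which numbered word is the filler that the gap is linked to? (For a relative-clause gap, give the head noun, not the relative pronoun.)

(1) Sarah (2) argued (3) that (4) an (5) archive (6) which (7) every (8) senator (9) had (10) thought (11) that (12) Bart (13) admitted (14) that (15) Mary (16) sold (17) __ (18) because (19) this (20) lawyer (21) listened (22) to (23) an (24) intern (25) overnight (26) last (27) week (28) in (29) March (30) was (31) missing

The gap at 17 is the object of "sold", inside a relative clause.
The relative pronoun is "which" (word 6); it is bound by the head noun immediately before it.
Its filler is the head noun "archive", at word 5.

5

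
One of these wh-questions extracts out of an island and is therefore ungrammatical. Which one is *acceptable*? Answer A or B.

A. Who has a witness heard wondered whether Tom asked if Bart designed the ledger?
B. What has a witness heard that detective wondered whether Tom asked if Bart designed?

A

In B, the wh-phrase is extracted from inside a wh-island (introduced by "whether"), which blocks movement.
In A, the extraction path crosses only that-complement boundaries, which are transparent.
So A is grammatical.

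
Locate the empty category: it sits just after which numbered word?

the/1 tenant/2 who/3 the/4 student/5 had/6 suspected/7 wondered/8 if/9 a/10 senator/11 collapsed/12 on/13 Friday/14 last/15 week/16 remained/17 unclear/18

7

The displaced element is "the tenant" (word 2).
It is linked across 1 clause boundary (Ø).
It functions as the subject of "wondered", so the gap sits immediately after word 7 ("suspected").
Base order: The student had suspected that the tenant wondered if a senator collapsed on Friday last week.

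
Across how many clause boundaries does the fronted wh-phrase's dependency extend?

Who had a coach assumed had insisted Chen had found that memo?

1

"who" is extracted from the subject of "insisted".
Boundaries crossed, outermost first: [Ø] — 1 in total.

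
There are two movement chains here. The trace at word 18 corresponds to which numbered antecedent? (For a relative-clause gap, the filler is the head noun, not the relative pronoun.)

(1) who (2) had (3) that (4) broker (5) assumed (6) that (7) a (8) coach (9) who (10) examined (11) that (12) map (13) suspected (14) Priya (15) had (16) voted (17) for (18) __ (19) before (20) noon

The marked gap is the object of the preposition "for" of "voted".
Its filler is the fronted wh-phrase "who", at word 1.
(The other dependency links word 8 to a gap after word 9.)

1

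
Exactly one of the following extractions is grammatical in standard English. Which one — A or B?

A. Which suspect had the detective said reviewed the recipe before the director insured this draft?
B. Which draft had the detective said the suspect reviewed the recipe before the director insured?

In B, the wh-phrase is extracted from inside an adjunct island (introduced by "before"), which blocks movement.
In A, the extraction path crosses only that-complement boundaries, which are transparent.
So A is grammatical.

A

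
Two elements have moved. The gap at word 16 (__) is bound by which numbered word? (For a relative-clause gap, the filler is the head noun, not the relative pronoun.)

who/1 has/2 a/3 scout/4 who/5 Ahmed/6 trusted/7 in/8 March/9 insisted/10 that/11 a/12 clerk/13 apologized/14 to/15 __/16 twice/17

1

The marked gap is the object of the preposition "to" of "apologized".
Its filler is the fronted wh-phrase "who", at word 1.
(The other dependency links word 4 to a gap after word 7.)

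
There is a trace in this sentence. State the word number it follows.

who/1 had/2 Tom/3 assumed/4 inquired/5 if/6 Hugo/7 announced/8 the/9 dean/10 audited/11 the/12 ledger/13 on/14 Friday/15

4

The displaced element is "who" (word 1).
It is linked across 1 clause boundary (Ø).
It functions as the subject of "inquired", so the gap sits immediately after word 4 ("assumed").
Base order: Tom had assumed that who inquired if Hugo announced the dean audited the ledger on Friday.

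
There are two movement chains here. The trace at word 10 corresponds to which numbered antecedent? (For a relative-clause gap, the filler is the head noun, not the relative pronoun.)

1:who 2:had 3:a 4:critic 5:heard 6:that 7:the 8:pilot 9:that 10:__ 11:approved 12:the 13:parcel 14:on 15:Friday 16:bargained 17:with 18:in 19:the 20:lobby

The marked gap is inside the relative clause, the subject of "approved".
Its filler is the head noun "pilot" (via "that"), at word 8.
(The other dependency links word 1 to a gap after word 17.)

8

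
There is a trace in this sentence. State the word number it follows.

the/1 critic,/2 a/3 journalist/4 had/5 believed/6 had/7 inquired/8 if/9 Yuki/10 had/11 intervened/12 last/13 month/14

The displaced element is "the critic" (word 2).
It is linked across 1 clause boundary (Ø).
It functions as the subject of "inquired", so the gap sits immediately after word 6 ("believed").
Base order: A journalist had believed that the critic had inquired if Yuki had intervened last month.

6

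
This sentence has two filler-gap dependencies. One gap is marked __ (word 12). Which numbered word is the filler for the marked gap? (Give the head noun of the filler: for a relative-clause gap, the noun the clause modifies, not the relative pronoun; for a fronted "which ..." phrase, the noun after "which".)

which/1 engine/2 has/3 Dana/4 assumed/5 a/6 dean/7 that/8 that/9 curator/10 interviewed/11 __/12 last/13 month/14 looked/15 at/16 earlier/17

7

The marked gap is inside the relative clause, the direct object of "interviewed".
Its filler is the head noun "dean" (via "that"), at word 7.
(The other dependency links word 2 to a gap after word 16.)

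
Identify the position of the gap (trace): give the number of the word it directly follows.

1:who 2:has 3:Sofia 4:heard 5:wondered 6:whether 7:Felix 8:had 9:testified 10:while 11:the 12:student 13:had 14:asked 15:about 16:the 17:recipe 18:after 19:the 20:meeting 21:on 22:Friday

The displaced element is "who" (word 1).
It is linked across 1 clause boundary (Ø).
It functions as the subject of "wondered", so the gap sits immediately after word 4 ("heard").
Base order: Sofia has heard that who wondered whether Felix had testified while the student had asked about the recipe after the meeting on Friday.

4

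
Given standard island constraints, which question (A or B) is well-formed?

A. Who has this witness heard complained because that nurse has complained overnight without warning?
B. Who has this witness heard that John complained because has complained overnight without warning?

A

In B, the wh-phrase is extracted from inside an adjunct island (introduced by "because"), which blocks movement.
In A, the extraction path crosses only that-complement boundaries, which are transparent.
So A is grammatical.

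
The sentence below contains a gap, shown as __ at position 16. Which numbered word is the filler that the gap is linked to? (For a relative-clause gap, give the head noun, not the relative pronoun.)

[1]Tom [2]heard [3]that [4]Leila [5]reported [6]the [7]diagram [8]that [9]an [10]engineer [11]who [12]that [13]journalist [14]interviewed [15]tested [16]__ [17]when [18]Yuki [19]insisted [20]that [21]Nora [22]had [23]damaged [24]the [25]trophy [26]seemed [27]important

7

The gap at 16 is the object of "tested", inside a relative clause.
The relative pronoun is "that" (word 8); it is bound by the head noun immediately before it.
Its filler is the head noun "diagram", at word 7.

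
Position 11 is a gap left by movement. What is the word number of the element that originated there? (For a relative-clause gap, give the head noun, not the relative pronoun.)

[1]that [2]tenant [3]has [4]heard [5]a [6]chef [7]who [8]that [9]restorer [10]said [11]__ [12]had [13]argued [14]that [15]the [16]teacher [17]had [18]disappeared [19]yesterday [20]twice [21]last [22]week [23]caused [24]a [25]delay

6

The gap at 11 is the subject of "argued", inside a relative clause.
The relative pronoun is "who" (word 7); it is bound by the head noun immediately before it.
Its filler is the head noun "chef", at word 6.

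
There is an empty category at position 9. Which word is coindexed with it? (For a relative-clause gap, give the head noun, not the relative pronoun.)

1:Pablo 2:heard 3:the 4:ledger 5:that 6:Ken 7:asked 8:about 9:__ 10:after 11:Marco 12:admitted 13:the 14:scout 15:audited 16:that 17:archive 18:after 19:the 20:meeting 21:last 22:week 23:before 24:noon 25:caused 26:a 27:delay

The gap at 9 is the prepositional object of "asked", inside a relative clause.
The relative pronoun is "that" (word 5); it is bound by the head noun immediately before it.
Its filler is the head noun "ledger", at word 4.

4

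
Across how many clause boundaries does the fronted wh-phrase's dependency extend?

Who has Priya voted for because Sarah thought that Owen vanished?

0

"who" originates inside the matrix clause — no clause boundary is crossed.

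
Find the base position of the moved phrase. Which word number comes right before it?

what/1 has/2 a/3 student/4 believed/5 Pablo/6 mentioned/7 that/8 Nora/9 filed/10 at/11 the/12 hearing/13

The displaced element is "what" (word 1).
It is linked across 2 clause boundaries (Ø → that).
It functions as the direct object of "filed", so the gap sits immediately after word 10 ("filed").
Base order: A student has believed Pablo mentioned that Nora filed what at the hearing.

10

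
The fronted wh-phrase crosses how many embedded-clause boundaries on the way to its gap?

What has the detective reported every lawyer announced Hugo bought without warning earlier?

2

"what" is extracted from the object of "bought".
Boundaries crossed, outermost first: [Ø], [Ø] — 2 in total.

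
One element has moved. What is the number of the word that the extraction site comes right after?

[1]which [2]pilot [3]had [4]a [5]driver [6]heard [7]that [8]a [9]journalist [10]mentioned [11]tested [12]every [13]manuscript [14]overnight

10

The displaced element is "which pilot" (word 2).
It is linked across 2 clause boundaries (that → Ø).
It functions as the subject of "tested", so the gap sits immediately after word 10 ("mentioned").
Base order: A driver had heard that a journalist mentioned which pilot tested every manuscript overnight.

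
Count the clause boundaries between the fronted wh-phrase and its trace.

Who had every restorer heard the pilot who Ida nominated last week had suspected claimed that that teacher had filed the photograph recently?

2

"who" is extracted from the subject of "claimed".
Boundaries crossed, outermost first: [Ø], [Ø] — 2 in total.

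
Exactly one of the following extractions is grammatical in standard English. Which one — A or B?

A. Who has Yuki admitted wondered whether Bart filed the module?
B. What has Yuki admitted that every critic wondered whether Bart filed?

In B, the wh-phrase is extracted from inside a wh-island (introduced by "whether"), which blocks movement.
In A, the extraction path crosses only that-complement boundaries, which are transparent.
So A is grammatical.

A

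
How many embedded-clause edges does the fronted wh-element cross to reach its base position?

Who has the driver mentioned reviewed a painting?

1

"who" is extracted from the subject of "reviewed".
Boundaries crossed, outermost first: [Ø] — 1 in total.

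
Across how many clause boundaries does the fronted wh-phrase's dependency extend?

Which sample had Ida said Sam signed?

"which sample" is extracted from the object of "signed".
Boundaries crossed, outermost first: [Ø] — 1 in total.

1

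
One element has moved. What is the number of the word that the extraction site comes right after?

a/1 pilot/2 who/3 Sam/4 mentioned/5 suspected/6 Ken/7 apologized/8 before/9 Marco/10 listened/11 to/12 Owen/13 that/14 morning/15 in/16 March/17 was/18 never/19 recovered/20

5

The displaced element is "a pilot" (word 2).
It is linked across 1 clause boundary (Ø).
It functions as the subject of "suspected", so the gap sits immediately after word 5 ("mentioned").
Base order: Sam mentioned that a pilot suspected Ken apologized before Marco listened to Owen that morning in March.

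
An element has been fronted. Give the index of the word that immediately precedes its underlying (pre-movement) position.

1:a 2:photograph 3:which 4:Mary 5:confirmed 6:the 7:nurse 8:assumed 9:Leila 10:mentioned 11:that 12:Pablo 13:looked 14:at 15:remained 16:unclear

The displaced element is "a photograph" (word 2).
It is linked across 3 clause boundaries (Ø → Ø → that).
It functions as the object of the preposition "at" of "looked", so the gap sits immediately after word 14 ("at").
Base order: Mary confirmed the nurse assumed Leila mentioned that Pablo looked at a photograph.

14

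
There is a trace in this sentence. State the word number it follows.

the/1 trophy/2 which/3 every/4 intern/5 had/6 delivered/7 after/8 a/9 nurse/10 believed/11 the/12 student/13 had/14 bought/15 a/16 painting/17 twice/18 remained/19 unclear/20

The displaced element is "the trophy" (word 2).
It functions as the direct object of "delivered", so the gap sits immediately after word 7 ("delivered").
Base order: Every intern had delivered the trophy after a nurse believed the student had bought a painting twice.

7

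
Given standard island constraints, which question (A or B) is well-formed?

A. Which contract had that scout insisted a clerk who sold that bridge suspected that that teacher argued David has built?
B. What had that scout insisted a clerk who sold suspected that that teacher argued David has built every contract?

In B, the wh-phrase is extracted from inside a complex-NP island (relative clause) (introduced by "who"), which blocks movement.
In A, the extraction path crosses only that-complement boundaries, which are transparent.
So A is grammatical.

A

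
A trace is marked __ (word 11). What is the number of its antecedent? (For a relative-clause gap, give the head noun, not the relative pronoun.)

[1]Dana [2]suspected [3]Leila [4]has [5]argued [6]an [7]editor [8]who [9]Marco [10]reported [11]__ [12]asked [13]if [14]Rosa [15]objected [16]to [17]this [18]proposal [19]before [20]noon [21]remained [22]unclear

The gap at 11 is the subject of "asked", inside a relative clause.
The relative pronoun is "who" (word 8); it is bound by the head noun immediately before it.
Its filler is the head noun "editor", at word 7.

7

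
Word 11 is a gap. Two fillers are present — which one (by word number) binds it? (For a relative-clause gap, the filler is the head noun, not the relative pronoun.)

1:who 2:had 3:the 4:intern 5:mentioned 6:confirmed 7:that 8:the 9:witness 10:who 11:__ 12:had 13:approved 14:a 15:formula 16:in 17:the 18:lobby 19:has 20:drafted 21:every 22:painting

9

The marked gap is inside the relative clause, the subject of "approved".
Its filler is the head noun "witness" (via "who"), at word 9.
(The other dependency links word 1 to a gap after word 5.)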